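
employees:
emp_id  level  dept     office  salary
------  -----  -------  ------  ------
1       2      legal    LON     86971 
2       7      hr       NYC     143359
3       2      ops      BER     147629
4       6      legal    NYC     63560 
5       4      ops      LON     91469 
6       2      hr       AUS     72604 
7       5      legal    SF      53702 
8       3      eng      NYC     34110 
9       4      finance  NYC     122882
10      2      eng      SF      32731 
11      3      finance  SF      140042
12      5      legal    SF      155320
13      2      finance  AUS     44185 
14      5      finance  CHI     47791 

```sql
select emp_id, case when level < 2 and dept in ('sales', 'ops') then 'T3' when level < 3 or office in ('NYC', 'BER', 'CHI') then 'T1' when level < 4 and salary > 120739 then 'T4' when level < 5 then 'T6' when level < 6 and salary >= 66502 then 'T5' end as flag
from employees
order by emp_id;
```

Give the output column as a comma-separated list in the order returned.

T1, T1, T1, T1, T6, T1, NULL, T1, T1, T1, T4, T5, T1, T1

emp_id=1: level < 3 or office in ('NYC', 'BER', 'CHI') → T1
emp_id=2: level < 3 or office in ('NYC', 'BER', 'CHI') → T1
emp_id=3: level < 3 or office in ('NYC', 'BER', 'CHI') → T1
emp_id=4: level < 3 or office in ('NYC', 'BER', 'CHI') → T1
emp_id=5: level < 5 → T6
emp_id=6: level < 3 or office in ('NYC', 'BER', 'CHI') → T1
emp_id=7: (no match → NULL) → NULL
emp_id=8: level < 3 or office in ('NYC', 'BER', 'CHI') → T1
emp_id=9: level < 3 or office in ('NYC', 'BER', 'CHI') → T1
emp_id=10: level < 3 or office in ('NYC', 'BER', 'CHI') → T1
emp_id=11: level < 4 and salary > 120739 → T4
emp_id=12: level < 6 and salary >= 66502 → T5
emp_id=13: level < 3 or office in ('NYC', 'BER', 'CHI') → T1
emp_id=14: level < 3 or office in ('NYC', 'BER', 'CHI') → T1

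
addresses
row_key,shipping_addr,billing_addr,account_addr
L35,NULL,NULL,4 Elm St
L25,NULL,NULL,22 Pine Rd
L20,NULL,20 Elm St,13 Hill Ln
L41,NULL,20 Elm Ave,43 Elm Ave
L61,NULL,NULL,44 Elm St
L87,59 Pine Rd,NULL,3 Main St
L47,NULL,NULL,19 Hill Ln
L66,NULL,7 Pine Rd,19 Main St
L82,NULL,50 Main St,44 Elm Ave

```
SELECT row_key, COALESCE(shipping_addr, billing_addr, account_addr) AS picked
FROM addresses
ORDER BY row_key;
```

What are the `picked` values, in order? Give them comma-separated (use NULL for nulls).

20 Elm St, 22 Pine Rd, 4 Elm St, 20 Elm Ave, 19 Hill Ln, 44 Elm St, 7 Pine Rd, 50 Main St, 59 Pine Rd

row_key=L20: shipping_addr=NULL, billing_addr=20 Elm St → 20 Elm St
row_key=L25: shipping_addr=NULL, billing_addr=NULL, account_addr=22 Pine Rd → 22 Pine Rd
row_key=L35: shipping_addr=NULL, billing_addr=NULL, account_addr=4 Elm St → 4 Elm St
row_key=L41: shipping_addr=NULL, billing_addr=20 Elm Ave → 20 Elm Ave
row_key=L47: shipping_addr=NULL, billing_addr=NULL, account_addr=19 Hill Ln → 19 Hill Ln
row_key=L61: shipping_addr=NULL, billing_addr=NULL, account_addr=44 Elm St → 44 Elm St
row_key=L66: shipping_addr=NULL, billing_addr=7 Pine Rd → 7 Pine Rd
row_key=L82: shipping_addr=NULL, billing_addr=50 Main St → 50 Main St
row_key=L87: shipping_addr=59 Pine Rd → 59 Pine Rd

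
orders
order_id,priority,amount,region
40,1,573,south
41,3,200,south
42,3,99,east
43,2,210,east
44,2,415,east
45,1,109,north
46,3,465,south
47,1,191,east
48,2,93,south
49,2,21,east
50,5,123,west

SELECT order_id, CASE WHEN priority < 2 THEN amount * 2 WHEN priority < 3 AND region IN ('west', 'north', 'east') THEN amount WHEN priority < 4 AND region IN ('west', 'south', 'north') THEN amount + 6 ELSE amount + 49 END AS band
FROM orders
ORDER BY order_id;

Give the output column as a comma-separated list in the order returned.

1146, 206, 148, 210, 415, 218, 471, 382, 99, 21, 172

order_id=40: priority < 2 → 1146
order_id=41: priority < 4 AND region IN ('west', 'south', 'north') → 206
order_id=42: ELSE → 148
order_id=43: priority < 3 AND region IN ('west', 'north', 'east') → 210
order_id=44: priority < 3 AND region IN ('west', 'north', 'east') → 415
order_id=45: priority < 2 → 218
order_id=46: priority < 4 AND region IN ('west', 'south', 'north') → 471
order_id=47: priority < 2 → 382
order_id=48: priority < 4 AND region IN ('west', 'south', 'north') → 99
order_id=49: priority < 3 AND region IN ('west', 'north', 'east') → 21
order_id=50: ELSE → 172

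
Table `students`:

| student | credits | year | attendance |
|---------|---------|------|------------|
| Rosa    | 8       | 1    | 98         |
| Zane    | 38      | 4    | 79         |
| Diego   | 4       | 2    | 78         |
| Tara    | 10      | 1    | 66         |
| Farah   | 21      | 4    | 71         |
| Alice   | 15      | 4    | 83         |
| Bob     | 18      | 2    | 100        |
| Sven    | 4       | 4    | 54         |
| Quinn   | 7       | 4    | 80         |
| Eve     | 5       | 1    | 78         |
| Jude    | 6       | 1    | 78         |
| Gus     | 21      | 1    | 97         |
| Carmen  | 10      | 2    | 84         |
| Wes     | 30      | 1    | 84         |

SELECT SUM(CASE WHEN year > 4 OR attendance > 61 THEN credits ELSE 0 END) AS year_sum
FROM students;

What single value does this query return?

student=Rosa: ✓ → 8
student=Zane: ✓ → 38
student=Diego: ✓ → 4
student=Tara: ✓ → 10
student=Farah: ✓ → 21
student=Alice: ✓ → 15
student=Bob: ✓ → 18
student=Sven: ✗
student=Quinn: ✓ → 7
student=Eve: ✓ → 5
student=Jude: ✓ → 6
student=Gus: ✓ → 21
student=Carmen: ✓ → 10
student=Wes: ✓ → 30
year_sum = 8 + 38 + 4 + 10 + 21 + 15 + 18 + 7 + 5 + 6 + 21 + 10 + 30 = 193

193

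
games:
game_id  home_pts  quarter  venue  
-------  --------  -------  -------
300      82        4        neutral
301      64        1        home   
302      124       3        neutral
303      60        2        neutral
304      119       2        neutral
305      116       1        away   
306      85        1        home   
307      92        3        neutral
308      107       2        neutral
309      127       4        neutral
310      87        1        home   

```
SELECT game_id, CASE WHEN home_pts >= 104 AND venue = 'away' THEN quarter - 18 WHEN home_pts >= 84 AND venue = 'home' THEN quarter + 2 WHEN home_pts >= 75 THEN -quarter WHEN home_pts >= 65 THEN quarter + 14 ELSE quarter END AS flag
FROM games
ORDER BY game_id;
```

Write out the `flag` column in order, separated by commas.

-4, 1, -3, 2, -2, -17, 3, -3, -2, -4, 3

game_id=300: home_pts >= 75 → -4
game_id=301: ELSE → 1
game_id=302: home_pts >= 75 → -3
game_id=303: ELSE → 2
game_id=304: home_pts >= 75 → -2
game_id=305: home_pts >= 104 AND venue = 'away' → -17
game_id=306: home_pts >= 84 AND venue = 'home' → 3
game_id=307: home_pts >= 75 → -3
game_id=308: home_pts >= 75 → -2
game_id=309: home_pts >= 75 → -4
game_id=310: home_pts >= 84 AND venue = 'home' → 3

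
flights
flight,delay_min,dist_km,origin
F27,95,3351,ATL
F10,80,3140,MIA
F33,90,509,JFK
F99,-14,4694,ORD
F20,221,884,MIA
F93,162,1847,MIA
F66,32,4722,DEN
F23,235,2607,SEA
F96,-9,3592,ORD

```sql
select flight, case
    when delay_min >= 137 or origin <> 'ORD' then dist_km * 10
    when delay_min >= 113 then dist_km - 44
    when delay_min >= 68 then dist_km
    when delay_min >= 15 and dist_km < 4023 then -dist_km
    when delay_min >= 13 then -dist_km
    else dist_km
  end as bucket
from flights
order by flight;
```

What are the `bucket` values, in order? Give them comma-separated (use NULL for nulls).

31400, 8840, 26070, 33510, 5090, 47220, 18470, 3592, 4694

flight=F10: delay_min >= 137 or origin <> 'ORD' → 31400
flight=F20: delay_min >= 137 or origin <> 'ORD' → 8840
flight=F23: delay_min >= 137 or origin <> 'ORD' → 26070
flight=F27: delay_min >= 137 or origin <> 'ORD' → 33510
flight=F33: delay_min >= 137 or origin <> 'ORD' → 5090
flight=F66: delay_min >= 137 or origin <> 'ORD' → 47220
flight=F93: delay_min >= 137 or origin <> 'ORD' → 18470
flight=F96: ELSE → 3592
flight=F99: ELSE → 4694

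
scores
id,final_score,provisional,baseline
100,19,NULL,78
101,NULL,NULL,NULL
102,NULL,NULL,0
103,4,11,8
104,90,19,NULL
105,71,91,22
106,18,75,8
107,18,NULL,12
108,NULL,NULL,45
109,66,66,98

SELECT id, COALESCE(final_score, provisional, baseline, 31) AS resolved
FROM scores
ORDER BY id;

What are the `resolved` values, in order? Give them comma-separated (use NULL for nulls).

19, 31, 0, 4, 90, 71, 18, 18, 45, 66

id=100: final_score=19 → 19
id=101: final_score=NULL, provisional=NULL, baseline=NULL, → literal 31 → 31
id=102: final_score=NULL, provisional=NULL, baseline=0 → 0
id=103: final_score=4 → 4
id=104: final_score=90 → 90
id=105: final_score=71 → 71
id=106: final_score=18 → 18
id=107: final_score=18 → 18
id=108: final_score=NULL, provisional=NULL, baseline=45 → 45
id=109: final_score=66 → 66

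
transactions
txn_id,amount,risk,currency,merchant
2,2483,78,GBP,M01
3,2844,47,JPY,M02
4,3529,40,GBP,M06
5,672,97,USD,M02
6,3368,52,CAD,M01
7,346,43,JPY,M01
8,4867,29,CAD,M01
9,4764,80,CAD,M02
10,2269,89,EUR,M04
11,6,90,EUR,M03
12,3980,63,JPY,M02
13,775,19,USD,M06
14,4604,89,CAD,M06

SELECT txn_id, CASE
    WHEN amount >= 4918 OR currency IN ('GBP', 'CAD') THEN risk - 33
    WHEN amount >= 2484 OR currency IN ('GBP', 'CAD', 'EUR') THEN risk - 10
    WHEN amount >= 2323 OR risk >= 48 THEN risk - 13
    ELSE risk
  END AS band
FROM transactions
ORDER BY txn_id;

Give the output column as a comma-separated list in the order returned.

45, 37, 7, 84, 19, 43, -4, 47, 79, 80, 53, 19, 56

txn_id=2: amount >= 4918 OR currency IN ('GBP', 'CAD') → 45
txn_id=3: amount >= 2484 OR currency IN ('GBP', 'CAD', 'EUR') → 37
txn_id=4: amount >= 4918 OR currency IN ('GBP', 'CAD') → 7
txn_id=5: amount >= 2323 OR risk >= 48 → 84
txn_id=6: amount >= 4918 OR currency IN ('GBP', 'CAD') → 19
txn_id=7: ELSE → 43
txn_id=8: amount >= 4918 OR currency IN ('GBP', 'CAD') → -4
txn_id=9: amount >= 4918 OR currency IN ('GBP', 'CAD') → 47
txn_id=10: amount >= 2484 OR currency IN ('GBP', 'CAD', 'EUR') → 79
txn_id=11: amount >= 2484 OR currency IN ('GBP', 'CAD', 'EUR') → 80
txn_id=12: amount >= 2484 OR currency IN ('GBP', 'CAD', 'EUR') → 53
txn_id=13: ELSE → 19
txn_id=14: amount >= 4918 OR currency IN ('GBP', 'CAD') → 56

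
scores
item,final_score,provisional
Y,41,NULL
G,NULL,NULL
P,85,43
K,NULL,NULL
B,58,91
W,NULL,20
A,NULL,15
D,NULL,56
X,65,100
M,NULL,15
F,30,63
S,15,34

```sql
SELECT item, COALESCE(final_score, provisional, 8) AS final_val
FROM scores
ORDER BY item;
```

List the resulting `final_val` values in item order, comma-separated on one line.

15, 58, 56, 30, 8, 8, 15, 85, 15, 20, 65, 41

item=A: final_score=NULL, provisional=15 → 15
item=B: final_score=58 → 58
item=D: final_score=NULL, provisional=56 → 56
item=F: final_score=30 → 30
item=G: final_score=NULL, provisional=NULL, → literal 8 → 8
item=K: final_score=NULL, provisional=NULL, → literal 8 → 8
item=M: final_score=NULL, provisional=15 → 15
item=P: final_score=85 → 85
item=S: final_score=15 → 15
item=W: final_score=NULL, provisional=20 → 20
item=X: final_score=65 → 65
item=Y: final_score=41 → 41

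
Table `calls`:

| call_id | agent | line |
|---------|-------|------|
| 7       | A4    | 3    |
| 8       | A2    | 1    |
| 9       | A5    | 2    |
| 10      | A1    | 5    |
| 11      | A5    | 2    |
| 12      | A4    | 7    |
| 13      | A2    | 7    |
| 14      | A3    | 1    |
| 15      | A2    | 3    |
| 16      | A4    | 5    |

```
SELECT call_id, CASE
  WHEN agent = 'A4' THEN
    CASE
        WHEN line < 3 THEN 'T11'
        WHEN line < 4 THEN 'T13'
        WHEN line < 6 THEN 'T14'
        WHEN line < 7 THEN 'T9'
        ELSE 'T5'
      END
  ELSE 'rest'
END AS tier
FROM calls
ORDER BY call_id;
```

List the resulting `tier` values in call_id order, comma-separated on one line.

call_id=7: agent='A4' → inner[line < 4] → T13
call_id=8: agent='A2' → outer ELSE → rest
call_id=9: agent='A5' → outer ELSE → rest
call_id=10: agent='A1' → outer ELSE → rest
call_id=11: agent='A5' → outer ELSE → rest
call_id=12: agent='A4' → inner[ELSE] → T5
call_id=13: agent='A2' → outer ELSE → rest
call_id=14: agent='A3' → outer ELSE → rest
call_id=15: agent='A2' → outer ELSE → rest
call_id=16: agent='A4' → inner[line < 6] → T14

T13, rest, rest, rest, rest, T5, rest, rest, rest, T14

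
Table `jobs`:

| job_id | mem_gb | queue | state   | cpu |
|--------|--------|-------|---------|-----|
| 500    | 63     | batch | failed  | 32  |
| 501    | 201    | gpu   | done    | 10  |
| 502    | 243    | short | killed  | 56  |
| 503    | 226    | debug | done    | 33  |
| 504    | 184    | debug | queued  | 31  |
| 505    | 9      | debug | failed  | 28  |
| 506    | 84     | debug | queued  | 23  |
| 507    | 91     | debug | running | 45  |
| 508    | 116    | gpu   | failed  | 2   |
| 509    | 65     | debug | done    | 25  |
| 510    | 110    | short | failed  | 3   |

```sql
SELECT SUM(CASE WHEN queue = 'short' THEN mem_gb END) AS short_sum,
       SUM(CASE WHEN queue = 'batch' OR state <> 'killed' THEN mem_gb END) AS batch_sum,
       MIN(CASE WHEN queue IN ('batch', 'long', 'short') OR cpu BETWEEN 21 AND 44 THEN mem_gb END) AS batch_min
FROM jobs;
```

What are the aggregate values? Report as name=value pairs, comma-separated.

[short_sum: queue = 'short']
job_id=500: ✗
job_id=501: ✗
job_id=502: ✓ → 243
job_id=503: ✗
job_id=504: ✗
job_id=505: ✗
job_id=506: ✗
job_id=507: ✗
job_id=508: ✗
job_id=509: ✗
job_id=510: ✓ → 110
short_sum = 243 + 110 = 353
—
[batch_sum: queue = 'batch' OR state <> 'killed']
job_id=500: ✓ → 63
job_id=501: ✓ → 201
job_id=502: ✗
job_id=503: ✓ → 226
job_id=504: ✓ → 184
job_id=505: ✓ → 9
job_id=506: ✓ → 84
job_id=507: ✓ → 91
job_id=508: ✓ → 116
job_id=509: ✓ → 65
job_id=510: ✓ → 110
batch_sum = 63 + 201 + 226 + 184 + 9 + 84 + 91 + 116 + 65 + 110 = 1149
—
[batch_min: queue IN ('batch', 'long', 'short') OR cpu BETWEEN 21 AND 44]
job_id=500: ✓ → 63
job_id=501: ✗
job_id=502: ✓ → 243
job_id=503: ✓ → 226
job_id=504: ✓ → 184
job_id=505: ✓ → 9
job_id=506: ✓ → 84
job_id=507: ✗
job_id=508: ✗
job_id=509: ✓ → 65
job_id=510: ✓ → 110
batch_min = MIN(63, 243, 226, 184, 9, 84, 65, 110) = 9

short_sum=353, batch_sum=1149, batch_min=9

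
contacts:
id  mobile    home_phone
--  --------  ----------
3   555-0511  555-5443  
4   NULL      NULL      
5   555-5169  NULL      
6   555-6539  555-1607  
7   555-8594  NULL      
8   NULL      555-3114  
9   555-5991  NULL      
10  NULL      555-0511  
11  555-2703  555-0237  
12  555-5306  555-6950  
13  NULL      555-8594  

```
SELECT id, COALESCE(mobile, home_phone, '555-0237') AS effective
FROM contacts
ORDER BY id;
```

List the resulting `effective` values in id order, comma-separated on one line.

id=3: mobile=555-0511 → 555-0511
id=4: mobile=NULL, home_phone=NULL, → literal 555-0237 → 555-0237
id=5: mobile=555-5169 → 555-5169
id=6: mobile=555-6539 → 555-6539
id=7: mobile=555-8594 → 555-8594
id=8: mobile=NULL, home_phone=555-3114 → 555-3114
id=9: mobile=555-5991 → 555-5991
id=10: mobile=NULL, home_phone=555-0511 → 555-0511
id=11: mobile=555-2703 → 555-2703
id=12: mobile=555-5306 → 555-5306
id=13: mobile=NULL, home_phone=555-8594 → 555-8594

555-0511, 555-0237, 555-5169, 555-6539, 555-8594, 555-3114, 555-5991, 555-0511, 555-2703, 555-5306, 555-8594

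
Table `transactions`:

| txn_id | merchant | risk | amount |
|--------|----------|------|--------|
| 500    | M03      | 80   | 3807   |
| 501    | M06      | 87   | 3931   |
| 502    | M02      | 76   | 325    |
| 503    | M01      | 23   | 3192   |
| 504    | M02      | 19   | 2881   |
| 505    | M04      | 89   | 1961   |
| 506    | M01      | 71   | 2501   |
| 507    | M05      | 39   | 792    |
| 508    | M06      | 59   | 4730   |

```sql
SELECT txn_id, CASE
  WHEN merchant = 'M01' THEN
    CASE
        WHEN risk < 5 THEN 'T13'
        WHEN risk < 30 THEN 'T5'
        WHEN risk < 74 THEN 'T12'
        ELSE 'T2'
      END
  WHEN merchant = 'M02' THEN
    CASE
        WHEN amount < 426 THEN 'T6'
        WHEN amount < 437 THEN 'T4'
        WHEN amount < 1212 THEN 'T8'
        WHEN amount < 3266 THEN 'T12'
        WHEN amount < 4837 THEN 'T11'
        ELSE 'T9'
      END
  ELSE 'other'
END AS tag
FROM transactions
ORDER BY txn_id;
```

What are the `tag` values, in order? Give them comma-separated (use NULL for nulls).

other, other, T6, T5, T12, other, T12, other, other

txn_id=500: merchant='M03' → outer ELSE → other
txn_id=501: merchant='M06' → outer ELSE → other
txn_id=502: merchant='M02' → inner[amount < 426] → T6
txn_id=503: merchant='M01' → inner[risk < 30] → T5
txn_id=504: merchant='M02' → inner[amount < 3266] → T12
txn_id=505: merchant='M04' → outer ELSE → other
txn_id=506: merchant='M01' → inner[risk < 74] → T12
txn_id=507: merchant='M05' → outer ELSE → other
txn_id=508: merchant='M06' → outer ELSE → other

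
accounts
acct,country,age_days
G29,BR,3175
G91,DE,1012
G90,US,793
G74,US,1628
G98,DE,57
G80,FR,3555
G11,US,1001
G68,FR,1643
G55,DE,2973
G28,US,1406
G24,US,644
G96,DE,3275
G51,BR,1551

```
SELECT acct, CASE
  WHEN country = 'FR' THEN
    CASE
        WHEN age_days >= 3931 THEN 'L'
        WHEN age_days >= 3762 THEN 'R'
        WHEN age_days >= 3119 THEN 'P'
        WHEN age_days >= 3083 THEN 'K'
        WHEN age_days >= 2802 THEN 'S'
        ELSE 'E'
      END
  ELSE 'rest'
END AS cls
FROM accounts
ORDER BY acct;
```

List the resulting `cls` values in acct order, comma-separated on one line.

rest, rest, rest, rest, rest, rest, E, rest, P, rest, rest, rest, rest

acct=G11: country='US' → outer ELSE → rest
acct=G24: country='US' → outer ELSE → rest
acct=G28: country='US' → outer ELSE → rest
acct=G29: country='BR' → outer ELSE → rest
acct=G51: country='BR' → outer ELSE → rest
acct=G55: country='DE' → outer ELSE → rest
acct=G68: country='FR' → inner[ELSE] → E
acct=G74: country='US' → outer ELSE → rest
acct=G80: country='FR' → inner[age_days >= 3119] → P
acct=G90: country='US' → outer ELSE → rest
acct=G91: country='DE' → outer ELSE → rest
acct=G96: country='DE' → outer ELSE → rest
acct=G98: country='DE' → outer ELSE → rest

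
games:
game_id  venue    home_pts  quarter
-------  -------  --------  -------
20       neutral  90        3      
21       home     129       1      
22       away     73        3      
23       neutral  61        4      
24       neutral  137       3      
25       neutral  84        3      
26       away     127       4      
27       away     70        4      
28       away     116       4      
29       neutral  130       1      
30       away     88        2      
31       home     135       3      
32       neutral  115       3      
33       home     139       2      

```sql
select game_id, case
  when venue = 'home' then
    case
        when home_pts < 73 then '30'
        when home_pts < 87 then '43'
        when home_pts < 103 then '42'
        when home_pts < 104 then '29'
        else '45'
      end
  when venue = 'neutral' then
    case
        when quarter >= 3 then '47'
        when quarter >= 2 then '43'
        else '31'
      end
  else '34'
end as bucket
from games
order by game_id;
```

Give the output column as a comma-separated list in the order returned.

game_id=20: venue='neutral' → inner[quarter >= 3] → 47
game_id=21: venue='home' → inner[ELSE] → 45
game_id=22: venue='away' → outer ELSE → 34
game_id=23: venue='neutral' → inner[quarter >= 3] → 47
game_id=24: venue='neutral' → inner[quarter >= 3] → 47
game_id=25: venue='neutral' → inner[quarter >= 3] → 47
game_id=26: venue='away' → outer ELSE → 34
game_id=27: venue='away' → outer ELSE → 34
game_id=28: venue='away' → outer ELSE → 34
game_id=29: venue='neutral' → inner[ELSE] → 31
game_id=30: venue='away' → outer ELSE → 34
game_id=31: venue='home' → inner[ELSE] → 45
game_id=32: venue='neutral' → inner[quarter >= 3] → 47
game_id=33: venue='home' → inner[ELSE] → 45

47, 45, 34, 47, 47, 47, 34, 34, 34, 31, 34, 45, 47, 45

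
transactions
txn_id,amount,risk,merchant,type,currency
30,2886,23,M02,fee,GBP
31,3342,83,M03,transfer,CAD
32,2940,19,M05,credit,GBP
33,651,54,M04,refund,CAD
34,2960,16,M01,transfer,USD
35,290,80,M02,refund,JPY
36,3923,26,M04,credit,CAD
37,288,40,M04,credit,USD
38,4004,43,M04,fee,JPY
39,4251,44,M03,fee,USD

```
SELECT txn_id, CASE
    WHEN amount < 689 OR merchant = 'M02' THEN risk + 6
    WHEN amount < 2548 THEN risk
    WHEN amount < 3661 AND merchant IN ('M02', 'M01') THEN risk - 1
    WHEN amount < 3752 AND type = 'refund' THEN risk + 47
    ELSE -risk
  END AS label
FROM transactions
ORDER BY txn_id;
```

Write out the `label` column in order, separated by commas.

txn_id=30: amount < 689 OR merchant = 'M02' → 29
txn_id=31: ELSE → -83
txn_id=32: ELSE → -19
txn_id=33: amount < 689 OR merchant = 'M02' → 60
txn_id=34: amount < 3661 AND merchant IN ('M02', 'M01') → 15
txn_id=35: amount < 689 OR merchant = 'M02' → 86
txn_id=36: ELSE → -26
txn_id=37: amount < 689 OR merchant = 'M02' → 46
txn_id=38: ELSE → -43
txn_id=39: ELSE → -44

29, -83, -19, 60, 15, 86, -26, 46, -43, -44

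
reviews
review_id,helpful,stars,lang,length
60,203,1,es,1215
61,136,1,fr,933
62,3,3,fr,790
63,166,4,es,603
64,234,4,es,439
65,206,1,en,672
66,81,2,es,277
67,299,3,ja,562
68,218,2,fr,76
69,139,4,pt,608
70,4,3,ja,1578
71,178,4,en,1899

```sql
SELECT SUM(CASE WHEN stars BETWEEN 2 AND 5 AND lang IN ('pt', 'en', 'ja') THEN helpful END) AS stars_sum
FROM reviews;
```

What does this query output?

620

review_id=60: ✗
review_id=61: ✗
review_id=62: ✗
review_id=63: ✗
review_id=64: ✗
review_id=65: ✗
review_id=66: ✗
review_id=67: ✓ → 299
review_id=68: ✗
review_id=69: ✓ → 139
review_id=70: ✓ → 4
review_id=71: ✓ → 178
stars_sum = 299 + 139 + 4 + 178 = 620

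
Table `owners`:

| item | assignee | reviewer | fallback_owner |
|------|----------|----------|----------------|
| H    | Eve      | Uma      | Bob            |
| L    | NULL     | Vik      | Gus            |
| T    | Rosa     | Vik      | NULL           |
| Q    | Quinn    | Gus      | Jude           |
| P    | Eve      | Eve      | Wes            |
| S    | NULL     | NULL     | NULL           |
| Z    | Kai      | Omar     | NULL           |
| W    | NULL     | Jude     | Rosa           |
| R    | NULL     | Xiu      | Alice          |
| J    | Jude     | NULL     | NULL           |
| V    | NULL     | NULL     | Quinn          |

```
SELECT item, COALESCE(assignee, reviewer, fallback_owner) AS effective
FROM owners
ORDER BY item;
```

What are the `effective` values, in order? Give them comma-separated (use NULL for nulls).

Eve, Jude, Vik, Eve, Quinn, Xiu, NULL, Rosa, Quinn, Jude, Kai

item=H: assignee=Eve → Eve
item=J: assignee=Jude → Jude
item=L: assignee=NULL, reviewer=Vik → Vik
item=P: assignee=Eve → Eve
item=Q: assignee=Quinn → Quinn
item=R: assignee=NULL, reviewer=Xiu → Xiu
item=S: assignee=NULL, reviewer=NULL, fallback_owner=NULL (all NULL) → NULL
item=T: assignee=Rosa → Rosa
item=V: assignee=NULL, reviewer=NULL, fallback_owner=Quinn → Quinn
item=W: assignee=NULL, reviewer=Jude → Jude
item=Z: assignee=Kai → Kai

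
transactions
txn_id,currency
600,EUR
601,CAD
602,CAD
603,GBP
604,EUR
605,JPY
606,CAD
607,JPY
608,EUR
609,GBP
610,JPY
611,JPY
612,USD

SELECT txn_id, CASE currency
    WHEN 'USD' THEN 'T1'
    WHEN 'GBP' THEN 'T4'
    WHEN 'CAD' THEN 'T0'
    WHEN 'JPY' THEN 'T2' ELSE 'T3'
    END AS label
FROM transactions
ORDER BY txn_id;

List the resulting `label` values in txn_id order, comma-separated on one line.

txn_id=600: ELSE → T3
txn_id=601: currency='CAD' → T0
txn_id=602: currency='CAD' → T0
txn_id=603: currency='GBP' → T4
txn_id=604: ELSE → T3
txn_id=605: currency='JPY' → T2
txn_id=606: currency='CAD' → T0
txn_id=607: currency='JPY' → T2
txn_id=608: ELSE → T3
txn_id=609: currency='GBP' → T4
txn_id=610: currency='JPY' → T2
txn_id=611: currency='JPY' → T2
txn_id=612: currency='USD' → T1

T3, T0, T0, T4, T3, T2, T0, T2, T3, T4, T2, T2, T1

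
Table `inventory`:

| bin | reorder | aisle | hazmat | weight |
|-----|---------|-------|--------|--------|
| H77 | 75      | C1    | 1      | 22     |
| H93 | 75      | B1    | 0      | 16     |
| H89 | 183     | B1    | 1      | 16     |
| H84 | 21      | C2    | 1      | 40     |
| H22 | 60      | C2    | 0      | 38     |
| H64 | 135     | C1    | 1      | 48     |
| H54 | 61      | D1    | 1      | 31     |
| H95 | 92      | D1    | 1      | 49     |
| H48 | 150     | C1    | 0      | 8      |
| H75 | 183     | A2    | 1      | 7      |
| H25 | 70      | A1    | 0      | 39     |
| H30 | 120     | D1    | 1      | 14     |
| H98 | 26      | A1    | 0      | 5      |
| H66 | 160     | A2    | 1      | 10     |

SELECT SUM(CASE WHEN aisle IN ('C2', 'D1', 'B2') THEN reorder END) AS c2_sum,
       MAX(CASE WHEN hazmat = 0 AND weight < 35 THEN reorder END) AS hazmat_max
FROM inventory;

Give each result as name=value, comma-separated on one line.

[c2_sum: aisle IN ('C2', 'D1', 'B2')]
bin=H77: ✗
bin=H93: ✗
bin=H89: ✗
bin=H84: ✓ → 21
bin=H22: ✓ → 60
bin=H64: ✗
bin=H54: ✓ → 61
bin=H95: ✓ → 92
bin=H48: ✗
bin=H75: ✗
bin=H25: ✗
bin=H30: ✓ → 120
bin=H98: ✗
bin=H66: ✗
c2_sum = 21 + 60 + 61 + 92 + 120 = 354
—
[hazmat_max: hazmat = 0 AND weight < 35]
bin=H77: ✗
bin=H93: ✓ → 75
bin=H89: ✗
bin=H84: ✗
bin=H22: ✗
bin=H64: ✗
bin=H54: ✗
bin=H95: ✗
bin=H48: ✓ → 150
bin=H75: ✗
bin=H25: ✗
bin=H30: ✗
bin=H98: ✓ → 26
bin=H66: ✗
hazmat_max = MAX(75, 150, 26) = 150

c2_sum=354, hazmat_max=150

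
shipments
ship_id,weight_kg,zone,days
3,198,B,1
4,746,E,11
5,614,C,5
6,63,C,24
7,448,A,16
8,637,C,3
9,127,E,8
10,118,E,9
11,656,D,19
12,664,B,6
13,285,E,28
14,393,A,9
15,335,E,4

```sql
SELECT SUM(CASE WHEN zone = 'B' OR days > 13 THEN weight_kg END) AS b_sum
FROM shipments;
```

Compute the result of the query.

2314

ship_id=3: ✓ → 198
ship_id=4: ✗
ship_id=5: ✗
ship_id=6: ✓ → 63
ship_id=7: ✓ → 448
ship_id=8: ✗
ship_id=9: ✗
ship_id=10: ✗
ship_id=11: ✓ → 656
ship_id=12: ✓ → 664
ship_id=13: ✓ → 285
ship_id=14: ✗
ship_id=15: ✗
b_sum = 198 + 63 + 448 + 656 + 664 + 285 = 2314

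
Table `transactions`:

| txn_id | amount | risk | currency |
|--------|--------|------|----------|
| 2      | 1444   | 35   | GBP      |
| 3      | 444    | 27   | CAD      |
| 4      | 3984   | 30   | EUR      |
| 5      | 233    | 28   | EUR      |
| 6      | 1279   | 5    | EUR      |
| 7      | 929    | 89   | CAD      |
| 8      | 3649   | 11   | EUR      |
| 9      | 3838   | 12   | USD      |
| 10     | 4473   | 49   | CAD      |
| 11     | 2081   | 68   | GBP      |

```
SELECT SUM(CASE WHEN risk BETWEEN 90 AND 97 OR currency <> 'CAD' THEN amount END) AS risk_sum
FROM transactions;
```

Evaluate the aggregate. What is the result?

16508

txn_id=2: ✓ → 1444
txn_id=3: ✗
txn_id=4: ✓ → 3984
txn_id=5: ✓ → 233
txn_id=6: ✓ → 1279
txn_id=7: ✗
txn_id=8: ✓ → 3649
txn_id=9: ✓ → 3838
txn_id=10: ✗
txn_id=11: ✓ → 2081
risk_sum = 1444 + 3984 + 233 + 1279 + 3649 + 3838 + 2081 = 16508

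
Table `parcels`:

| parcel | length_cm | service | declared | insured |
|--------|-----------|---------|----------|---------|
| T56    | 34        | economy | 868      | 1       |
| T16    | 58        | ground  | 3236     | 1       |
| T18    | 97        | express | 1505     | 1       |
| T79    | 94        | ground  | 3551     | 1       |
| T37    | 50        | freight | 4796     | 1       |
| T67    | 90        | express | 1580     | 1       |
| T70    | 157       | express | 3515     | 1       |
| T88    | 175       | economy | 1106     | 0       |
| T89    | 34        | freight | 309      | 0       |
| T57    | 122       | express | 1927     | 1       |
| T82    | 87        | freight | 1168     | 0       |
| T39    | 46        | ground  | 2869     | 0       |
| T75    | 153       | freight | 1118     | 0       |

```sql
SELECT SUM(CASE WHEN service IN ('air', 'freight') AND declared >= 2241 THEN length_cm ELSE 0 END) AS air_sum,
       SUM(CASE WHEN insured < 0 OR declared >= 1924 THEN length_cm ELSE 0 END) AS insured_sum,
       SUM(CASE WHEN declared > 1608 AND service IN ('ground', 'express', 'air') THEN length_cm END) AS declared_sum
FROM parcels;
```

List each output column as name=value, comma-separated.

air_sum=50, insured_sum=527, declared_sum=477

[air_sum: service IN ('air', 'freight') AND declared >= 2241]
parcel=T56: ✗
parcel=T16: ✗
parcel=T18: ✗
parcel=T79: ✗
parcel=T37: ✓ → 50
parcel=T67: ✗
parcel=T70: ✗
parcel=T88: ✗
parcel=T89: ✗
parcel=T57: ✗
parcel=T82: ✗
parcel=T39: ✗
parcel=T75: ✗
air_sum = 50
—
[insured_sum: insured < 0 OR declared >= 1924]
parcel=T56: ✗
parcel=T16: ✓ → 58
parcel=T18: ✗
parcel=T79: ✓ → 94
parcel=T37: ✓ → 50
parcel=T67: ✗
parcel=T70: ✓ → 157
parcel=T88: ✗
parcel=T89: ✗
parcel=T57: ✓ → 122
parcel=T82: ✗
parcel=T39: ✓ → 46
parcel=T75: ✗
insured_sum = 58 + 94 + 50 + 157 + 122 + 46 = 527
—
[declared_sum: declared > 1608 AND service IN ('ground', 'express', 'air')]
parcel=T56: ✗
parcel=T16: ✓ → 58
parcel=T18: ✗
parcel=T79: ✓ → 94
parcel=T37: ✗
parcel=T67: ✗
parcel=T70: ✓ → 157
parcel=T88: ✗
parcel=T89: ✗
parcel=T57: ✓ → 122
parcel=T82: ✗
parcel=T39: ✓ → 46
parcel=T75: ✗
declared_sum = 58 + 94 + 157 + 122 + 46 = 477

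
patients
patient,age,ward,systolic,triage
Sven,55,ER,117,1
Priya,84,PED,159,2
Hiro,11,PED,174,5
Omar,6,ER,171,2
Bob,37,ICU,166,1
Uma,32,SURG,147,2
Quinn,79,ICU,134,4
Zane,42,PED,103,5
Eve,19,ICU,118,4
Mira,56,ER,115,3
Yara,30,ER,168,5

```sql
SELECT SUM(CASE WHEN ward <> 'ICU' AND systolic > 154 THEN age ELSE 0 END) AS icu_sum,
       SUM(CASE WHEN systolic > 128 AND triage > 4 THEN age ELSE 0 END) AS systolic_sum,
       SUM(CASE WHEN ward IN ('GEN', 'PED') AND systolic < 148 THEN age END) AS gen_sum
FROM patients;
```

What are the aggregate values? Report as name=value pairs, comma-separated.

icu_sum=131, systolic_sum=41, gen_sum=42

[icu_sum: ward <> 'ICU' AND systolic > 154]
patient=Sven: ✗
patient=Priya: ✓ → 84
patient=Hiro: ✓ → 11
patient=Omar: ✓ → 6
patient=Bob: ✗
patient=Uma: ✗
patient=Quinn: ✗
patient=Zane: ✗
patient=Eve: ✗
patient=Mira: ✗
patient=Yara: ✓ → 30
icu_sum = 84 + 11 + 6 + 30 = 131
—
[systolic_sum: systolic > 128 AND triage > 4]
patient=Sven: ✗
patient=Priya: ✗
patient=Hiro: ✓ → 11
patient=Omar: ✗
patient=Bob: ✗
patient=Uma: ✗
patient=Quinn: ✗
patient=Zane: ✗
patient=Eve: ✗
patient=Mira: ✗
patient=Yara: ✓ → 30
systolic_sum = 11 + 30 = 41
—
[gen_sum: ward IN ('GEN', 'PED') AND systolic < 148]
patient=Sven: ✗
patient=Priya: ✗
patient=Hiro: ✗
patient=Omar: ✗
patient=Bob: ✗
patient=Uma: ✗
patient=Quinn: ✗
patient=Zane: ✓ → 42
patient=Eve: ✗
patient=Mira: ✗
patient=Yara: ✗
gen_sum = 42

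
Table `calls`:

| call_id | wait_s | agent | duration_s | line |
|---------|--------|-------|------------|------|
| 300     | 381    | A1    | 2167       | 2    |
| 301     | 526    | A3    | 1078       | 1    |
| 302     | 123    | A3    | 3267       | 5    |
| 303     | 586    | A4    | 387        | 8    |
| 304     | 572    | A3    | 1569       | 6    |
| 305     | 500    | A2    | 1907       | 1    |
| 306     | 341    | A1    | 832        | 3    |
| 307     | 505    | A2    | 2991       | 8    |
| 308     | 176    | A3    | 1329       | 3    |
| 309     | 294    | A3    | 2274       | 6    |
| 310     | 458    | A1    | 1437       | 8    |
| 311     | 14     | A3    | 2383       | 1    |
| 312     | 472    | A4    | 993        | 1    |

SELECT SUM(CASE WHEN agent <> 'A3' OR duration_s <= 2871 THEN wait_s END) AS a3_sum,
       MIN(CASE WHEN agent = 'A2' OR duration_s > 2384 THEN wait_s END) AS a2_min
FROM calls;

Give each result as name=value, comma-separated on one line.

a3_sum=4825, a2_min=123

[a3_sum: agent <> 'A3' OR duration_s <= 2871]
call_id=300: ✓ → 381
call_id=301: ✓ → 526
call_id=302: ✗
call_id=303: ✓ → 586
call_id=304: ✓ → 572
call_id=305: ✓ → 500
call_id=306: ✓ → 341
call_id=307: ✓ → 505
call_id=308: ✓ → 176
call_id=309: ✓ → 294
call_id=310: ✓ → 458
call_id=311: ✓ → 14
call_id=312: ✓ → 472
a3_sum = 381 + 526 + 586 + 572 + 500 + 341 + 505 + 176 + 294 + 458 + 14 + 472 = 4825
—
[a2_min: agent = 'A2' OR duration_s > 2384]
call_id=300: ✗
call_id=301: ✗
call_id=302: ✓ → 123
call_id=303: ✗
call_id=304: ✗
call_id=305: ✓ → 500
call_id=306: ✗
call_id=307: ✓ → 505
call_id=308: ✗
call_id=309: ✗
call_id=310: ✗
call_id=311: ✗
call_id=312: ✗
a2_min = MIN(123, 500, 505) = 123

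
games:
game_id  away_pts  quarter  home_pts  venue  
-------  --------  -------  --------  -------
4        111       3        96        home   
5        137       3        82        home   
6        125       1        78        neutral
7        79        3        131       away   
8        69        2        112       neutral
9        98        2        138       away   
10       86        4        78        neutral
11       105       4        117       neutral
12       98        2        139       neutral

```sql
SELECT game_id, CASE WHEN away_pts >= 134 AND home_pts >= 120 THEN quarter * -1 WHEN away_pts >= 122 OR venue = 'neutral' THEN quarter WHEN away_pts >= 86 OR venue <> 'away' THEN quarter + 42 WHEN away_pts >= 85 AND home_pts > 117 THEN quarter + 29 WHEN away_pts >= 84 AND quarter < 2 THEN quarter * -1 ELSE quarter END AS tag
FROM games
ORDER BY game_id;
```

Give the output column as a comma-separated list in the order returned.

game_id=4: away_pts >= 86 OR venue <> 'away' → 45
game_id=5: away_pts >= 122 OR venue = 'neutral' → 3
game_id=6: away_pts >= 122 OR venue = 'neutral' → 1
game_id=7: ELSE → 3
game_id=8: away_pts >= 122 OR venue = 'neutral' → 2
game_id=9: away_pts >= 86 OR venue <> 'away' → 44
game_id=10: away_pts >= 122 OR venue = 'neutral' → 4
game_id=11: away_pts >= 122 OR venue = 'neutral' → 4
game_id=12: away_pts >= 122 OR venue = 'neutral' → 2

45, 3, 1, 3, 2, 44, 4, 4, 2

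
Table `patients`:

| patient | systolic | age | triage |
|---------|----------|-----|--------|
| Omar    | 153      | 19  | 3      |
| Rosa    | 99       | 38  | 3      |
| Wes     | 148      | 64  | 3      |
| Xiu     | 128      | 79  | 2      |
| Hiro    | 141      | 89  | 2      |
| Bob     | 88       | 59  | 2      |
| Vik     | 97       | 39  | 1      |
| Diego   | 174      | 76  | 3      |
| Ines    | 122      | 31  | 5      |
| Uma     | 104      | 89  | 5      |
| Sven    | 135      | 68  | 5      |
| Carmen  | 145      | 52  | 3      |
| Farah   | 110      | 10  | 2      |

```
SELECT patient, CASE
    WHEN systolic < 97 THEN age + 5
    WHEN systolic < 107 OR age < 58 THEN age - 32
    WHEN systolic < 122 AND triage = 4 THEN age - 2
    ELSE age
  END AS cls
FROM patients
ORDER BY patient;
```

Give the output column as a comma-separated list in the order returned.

patient=Bob: systolic < 97 → 64
patient=Carmen: systolic < 107 OR age < 58 → 20
patient=Diego: ELSE → 76
patient=Farah: systolic < 107 OR age < 58 → -22
patient=Hiro: ELSE → 89
patient=Ines: systolic < 107 OR age < 58 → -1
patient=Omar: systolic < 107 OR age < 58 → -13
patient=Rosa: systolic < 107 OR age < 58 → 6
patient=Sven: ELSE → 68
patient=Uma: systolic < 107 OR age < 58 → 57
patient=Vik: systolic < 107 OR age < 58 → 7
patient=Wes: ELSE → 64
patient=Xiu: ELSE → 79

64, 20, 76, -22, 89, -1, -13, 6, 68, 57, 7, 64, 79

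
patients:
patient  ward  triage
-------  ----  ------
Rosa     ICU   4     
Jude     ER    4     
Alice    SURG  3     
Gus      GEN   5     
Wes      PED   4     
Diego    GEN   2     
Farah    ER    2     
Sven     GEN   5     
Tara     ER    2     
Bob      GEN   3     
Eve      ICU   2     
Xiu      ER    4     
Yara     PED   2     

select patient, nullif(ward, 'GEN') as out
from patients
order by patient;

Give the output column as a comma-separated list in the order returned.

patient=Alice: ward=SURG vs GEN: differ → SURG
patient=Bob: ward=GEN vs GEN: equal → NULL
patient=Diego: ward=GEN vs GEN: equal → NULL
patient=Eve: ward=ICU vs GEN: differ → ICU
patient=Farah: ward=ER vs GEN: differ → ER
patient=Gus: ward=GEN vs GEN: equal → NULL
patient=Jude: ward=ER vs GEN: differ → ER
patient=Rosa: ward=ICU vs GEN: differ → ICU
patient=Sven: ward=GEN vs GEN: equal → NULL
patient=Tara: ward=ER vs GEN: differ → ER
patient=Wes: ward=PED vs GEN: differ → PED
patient=Xiu: ward=ER vs GEN: differ → ER
patient=Yara: ward=PED vs GEN: differ → PED

SURG, NULL, NULL, ICU, ER, NULL, ER, ICU, NULL, ER, PED, ER, PED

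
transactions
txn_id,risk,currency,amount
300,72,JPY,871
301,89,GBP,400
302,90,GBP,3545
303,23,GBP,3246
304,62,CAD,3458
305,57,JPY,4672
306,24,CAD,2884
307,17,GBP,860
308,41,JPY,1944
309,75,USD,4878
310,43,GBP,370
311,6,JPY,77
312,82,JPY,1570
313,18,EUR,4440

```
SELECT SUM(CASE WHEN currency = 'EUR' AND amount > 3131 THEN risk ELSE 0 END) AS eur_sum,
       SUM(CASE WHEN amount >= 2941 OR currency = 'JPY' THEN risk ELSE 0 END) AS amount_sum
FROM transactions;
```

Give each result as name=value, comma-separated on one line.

[eur_sum: currency = 'EUR' AND amount > 3131]
txn_id=300: ✗
txn_id=301: ✗
txn_id=302: ✗
txn_id=303: ✗
txn_id=304: ✗
txn_id=305: ✗
txn_id=306: ✗
txn_id=307: ✗
txn_id=308: ✗
txn_id=309: ✗
txn_id=310: ✗
txn_id=311: ✗
txn_id=312: ✗
txn_id=313: ✓ → 18
eur_sum = 18
—
[amount_sum: amount >= 2941 OR currency = 'JPY']
txn_id=300: ✓ → 72
txn_id=301: ✗
txn_id=302: ✓ → 90
txn_id=303: ✓ → 23
txn_id=304: ✓ → 62
txn_id=305: ✓ → 57
txn_id=306: ✗
txn_id=307: ✗
txn_id=308: ✓ → 41
txn_id=309: ✓ → 75
txn_id=310: ✗
txn_id=311: ✓ → 6
txn_id=312: ✓ → 82
txn_id=313: ✓ → 18
amount_sum = 72 + 90 + 23 + 62 + 57 + 41 + 75 + 6 + 82 + 18 = 526

eur_sum=18, amount_sum=526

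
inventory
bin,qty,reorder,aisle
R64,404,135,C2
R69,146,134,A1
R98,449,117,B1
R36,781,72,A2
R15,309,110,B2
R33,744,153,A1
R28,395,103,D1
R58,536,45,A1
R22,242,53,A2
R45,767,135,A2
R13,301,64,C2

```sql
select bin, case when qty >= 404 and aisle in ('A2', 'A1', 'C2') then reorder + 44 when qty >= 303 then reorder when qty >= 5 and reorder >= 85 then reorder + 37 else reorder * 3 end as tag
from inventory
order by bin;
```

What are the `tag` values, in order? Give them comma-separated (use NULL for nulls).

bin=R13: ELSE → 192
bin=R15: qty >= 303 → 110
bin=R22: ELSE → 159
bin=R28: qty >= 303 → 103
bin=R33: qty >= 404 and aisle in ('A2', 'A1', 'C2') → 197
bin=R36: qty >= 404 and aisle in ('A2', 'A1', 'C2') → 116
bin=R45: qty >= 404 and aisle in ('A2', 'A1', 'C2') → 179
bin=R58: qty >= 404 and aisle in ('A2', 'A1', 'C2') → 89
bin=R64: qty >= 404 and aisle in ('A2', 'A1', 'C2') → 179
bin=R69: qty >= 5 and reorder >= 85 → 171
bin=R98: qty >= 303 → 117

192, 110, 159, 103, 197, 116, 179, 89, 179, 171, 117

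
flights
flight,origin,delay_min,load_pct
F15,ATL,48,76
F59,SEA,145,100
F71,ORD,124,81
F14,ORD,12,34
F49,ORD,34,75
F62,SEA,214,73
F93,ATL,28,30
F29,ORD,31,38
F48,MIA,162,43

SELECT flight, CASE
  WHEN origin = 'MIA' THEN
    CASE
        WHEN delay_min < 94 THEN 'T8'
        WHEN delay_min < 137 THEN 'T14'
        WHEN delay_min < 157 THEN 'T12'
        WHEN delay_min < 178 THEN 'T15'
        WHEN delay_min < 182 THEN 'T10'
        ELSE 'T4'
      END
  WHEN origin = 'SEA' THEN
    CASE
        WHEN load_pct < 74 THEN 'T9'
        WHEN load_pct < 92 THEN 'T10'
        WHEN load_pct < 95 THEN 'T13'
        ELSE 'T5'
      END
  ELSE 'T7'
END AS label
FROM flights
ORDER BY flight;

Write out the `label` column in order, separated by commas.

flight=F14: origin='ORD' → outer ELSE → T7
flight=F15: origin='ATL' → outer ELSE → T7
flight=F29: origin='ORD' → outer ELSE → T7
flight=F48: origin='MIA' → inner[delay_min < 178] → T15
flight=F49: origin='ORD' → outer ELSE → T7
flight=F59: origin='SEA' → inner[ELSE] → T5
flight=F62: origin='SEA' → inner[load_pct < 74] → T9
flight=F71: origin='ORD' → outer ELSE → T7
flight=F93: origin='ATL' → outer ELSE → T7

T7, T7, T7, T15, T7, T5, T9, T7, T7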